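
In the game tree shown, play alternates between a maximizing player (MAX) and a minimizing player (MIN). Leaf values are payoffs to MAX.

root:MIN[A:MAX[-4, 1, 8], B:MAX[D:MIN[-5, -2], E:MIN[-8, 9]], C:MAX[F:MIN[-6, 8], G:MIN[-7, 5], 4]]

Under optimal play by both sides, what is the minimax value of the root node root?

A (MAX): max(-4, 1, 8) = 8
D (MIN): min(-5, -2) = -5
E (MIN): min(-8, 9) = -8
B (MAX): max(-5, -8) = -5
F (MIN): min(-6, 8) = -6
G (MIN): min(-7, 5) = -7
C (MAX): max(-6, -7, 4) = 4
root (MIN): min(8, -5, 4) = -5

-5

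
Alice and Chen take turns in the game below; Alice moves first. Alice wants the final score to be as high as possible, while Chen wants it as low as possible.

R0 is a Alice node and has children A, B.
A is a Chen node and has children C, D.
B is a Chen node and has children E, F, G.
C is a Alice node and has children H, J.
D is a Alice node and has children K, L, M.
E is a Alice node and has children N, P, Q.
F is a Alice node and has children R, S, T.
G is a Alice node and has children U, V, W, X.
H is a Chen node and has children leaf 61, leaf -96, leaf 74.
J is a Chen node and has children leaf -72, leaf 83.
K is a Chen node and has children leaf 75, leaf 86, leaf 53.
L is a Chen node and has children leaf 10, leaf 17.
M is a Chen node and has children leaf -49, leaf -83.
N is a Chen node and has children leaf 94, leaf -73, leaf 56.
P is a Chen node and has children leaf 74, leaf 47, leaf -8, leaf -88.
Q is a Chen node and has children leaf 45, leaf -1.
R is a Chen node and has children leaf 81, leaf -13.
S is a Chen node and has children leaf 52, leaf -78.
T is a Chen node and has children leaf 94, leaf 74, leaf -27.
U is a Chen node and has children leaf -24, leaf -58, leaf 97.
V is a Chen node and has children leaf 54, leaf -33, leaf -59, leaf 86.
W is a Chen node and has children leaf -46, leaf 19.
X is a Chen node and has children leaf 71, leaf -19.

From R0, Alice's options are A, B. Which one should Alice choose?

B

H (Chen): min(61, -96, 74) = -96
J (Chen): min(-72, 83) = -72
C (Alice): max(-96, -72) = -72
K (Chen): min(75, 86, 53) = 53
L (Chen): min(10, 17) = 10
M (Chen): min(-49, -83) = -83
D (Alice): max(53, 10, -83) = 53
A (Chen): min(-72, 53) = -72
N (Chen): min(94, -73, 56) = -73
P (Chen): min(74, 47, -8, -88) = -88
Q (Chen): min(45, -1) = -1
E (Alice): max(-73, -88, -1) = -1
R (Chen): min(81, -13) = -13
S (Chen): min(52, -78) = -78
T (Chen): min(94, 74, -27) = -27
F (Alice): max(-13, -78, -27) = -13
U (Chen): min(-24, -58, 97) = -58
V (Chen): min(54, -33, -59, 86) = -59
W (Chen): min(-46, 19) = -46
X (Chen): min(71, -19) = -19
G (Alice): max(-58, -59, -46, -19) = -19
B (Chen): min(-1, -13, -19) = -19
R0 (Alice): max(-72, -19) = -19
Alice at R0 wants the highest of {A=-72, B=-19}, so chooses B.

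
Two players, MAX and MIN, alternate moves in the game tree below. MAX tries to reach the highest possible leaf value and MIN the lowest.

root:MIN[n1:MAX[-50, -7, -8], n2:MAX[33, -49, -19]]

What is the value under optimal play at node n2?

n2 (MAX): max(33, -49, -19) = 33

33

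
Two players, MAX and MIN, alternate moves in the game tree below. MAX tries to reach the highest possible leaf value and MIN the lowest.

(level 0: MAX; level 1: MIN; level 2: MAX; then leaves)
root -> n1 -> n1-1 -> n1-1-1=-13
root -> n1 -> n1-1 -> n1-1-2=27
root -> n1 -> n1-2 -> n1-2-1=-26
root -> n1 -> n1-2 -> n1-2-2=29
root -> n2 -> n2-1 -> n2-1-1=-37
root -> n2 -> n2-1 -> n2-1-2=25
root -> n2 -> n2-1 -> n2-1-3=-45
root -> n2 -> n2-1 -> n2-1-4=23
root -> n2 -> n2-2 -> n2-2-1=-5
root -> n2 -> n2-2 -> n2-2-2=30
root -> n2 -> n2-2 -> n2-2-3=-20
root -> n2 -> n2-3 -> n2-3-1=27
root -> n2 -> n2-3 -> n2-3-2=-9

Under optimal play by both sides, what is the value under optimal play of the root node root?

27

n1-1 (MAX): max(-13, 27) = 27
n1-2 (MAX): max(-26, 29) = 29
n1 (MIN): min(27, 29) = 27
n2-1 (MAX): max(-37, 25, -45, 23) = 25
n2-2 (MAX): max(-5, 30, -20) = 30
n2-3 (MAX): max(27, -9) = 27
n2 (MIN): min(25, 30, 27) = 25
root (MAX): max(27, 25) = 27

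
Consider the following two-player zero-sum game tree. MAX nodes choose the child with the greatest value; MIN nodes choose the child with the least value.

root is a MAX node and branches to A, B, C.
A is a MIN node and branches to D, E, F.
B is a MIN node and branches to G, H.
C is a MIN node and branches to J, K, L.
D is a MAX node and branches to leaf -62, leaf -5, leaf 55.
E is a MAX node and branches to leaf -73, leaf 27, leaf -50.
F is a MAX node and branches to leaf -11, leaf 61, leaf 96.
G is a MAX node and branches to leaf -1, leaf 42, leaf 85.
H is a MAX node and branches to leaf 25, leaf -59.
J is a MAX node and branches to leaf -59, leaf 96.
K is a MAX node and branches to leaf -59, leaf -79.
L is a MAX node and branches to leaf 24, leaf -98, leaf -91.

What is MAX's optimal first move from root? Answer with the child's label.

D (MAX): max(-62, -5, 55) = 55
E (MAX): max(-73, 27, -50) = 27
F (MAX): max(-11, 61, 96) = 96
A (MIN): min(55, 27, 96) = 27
G (MAX): max(-1, 42, 85) = 85
H (MAX): max(25, -59) = 25
B (MIN): min(85, 25) = 25
J (MAX): max(-59, 96) = 96
K (MAX): max(-59, -79) = -59
L (MAX): max(24, -98, -91) = 24
C (MIN): min(96, -59, 24) = -59
root (MAX): max(27, 25, -59) = 27
MAX at root wants the highest of {A=27, B=25, C=-59}, so chooses A.

A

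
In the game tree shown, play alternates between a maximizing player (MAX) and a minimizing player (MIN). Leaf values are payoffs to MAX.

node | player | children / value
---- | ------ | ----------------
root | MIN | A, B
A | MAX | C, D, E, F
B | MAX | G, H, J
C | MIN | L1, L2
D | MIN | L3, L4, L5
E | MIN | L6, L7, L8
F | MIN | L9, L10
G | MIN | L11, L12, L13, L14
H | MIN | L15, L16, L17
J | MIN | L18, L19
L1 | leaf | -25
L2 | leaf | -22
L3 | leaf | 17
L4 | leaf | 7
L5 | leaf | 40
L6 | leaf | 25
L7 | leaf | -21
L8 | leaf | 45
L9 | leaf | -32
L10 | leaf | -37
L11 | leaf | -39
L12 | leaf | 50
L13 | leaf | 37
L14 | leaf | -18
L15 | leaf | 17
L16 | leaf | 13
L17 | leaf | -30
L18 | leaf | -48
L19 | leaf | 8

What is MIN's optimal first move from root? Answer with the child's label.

C (MIN): min(-25, -22) = -25
D (MIN): min(17, 7, 40) = 7
E (MIN): min(25, -21, 45) = -21
F (MIN): min(-32, -37) = -37
A (MAX): max(-25, 7, -21, -37) = 7
G (MIN): min(-39, 50, 37, -18) = -39
H (MIN): min(17, 13, -30) = -30
J (MIN): min(-48, 8) = -48
B (MAX): max(-39, -30, -48) = -30
root (MIN): min(7, -30) = -30
MIN at root wants the lowest of {A=7, B=-30}, so chooses B.

B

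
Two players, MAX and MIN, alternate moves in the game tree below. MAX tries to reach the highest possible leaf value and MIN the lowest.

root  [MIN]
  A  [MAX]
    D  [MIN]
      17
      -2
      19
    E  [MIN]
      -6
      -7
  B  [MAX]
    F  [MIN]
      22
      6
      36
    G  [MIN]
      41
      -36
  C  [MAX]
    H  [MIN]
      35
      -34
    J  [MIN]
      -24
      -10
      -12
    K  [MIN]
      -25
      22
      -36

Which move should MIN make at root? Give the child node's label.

C

D (MIN): min(17, -2, 19) = -2
E (MIN): min(-6, -7) = -7
A (MAX): max(-2, -7) = -2
F (MIN): min(22, 6, 36) = 6
G (MIN): min(41, -36) = -36
B (MAX): max(6, -36) = 6
H (MIN): min(35, -34) = -34
J (MIN): min(-24, -10, -12) = -24
K (MIN): min(-25, 22, -36) = -36
C (MAX): max(-34, -24, -36) = -24
root (MIN): min(-2, 6, -24) = -24
MIN at root wants the lowest of {A=-2, B=6, C=-24}, so chooses C.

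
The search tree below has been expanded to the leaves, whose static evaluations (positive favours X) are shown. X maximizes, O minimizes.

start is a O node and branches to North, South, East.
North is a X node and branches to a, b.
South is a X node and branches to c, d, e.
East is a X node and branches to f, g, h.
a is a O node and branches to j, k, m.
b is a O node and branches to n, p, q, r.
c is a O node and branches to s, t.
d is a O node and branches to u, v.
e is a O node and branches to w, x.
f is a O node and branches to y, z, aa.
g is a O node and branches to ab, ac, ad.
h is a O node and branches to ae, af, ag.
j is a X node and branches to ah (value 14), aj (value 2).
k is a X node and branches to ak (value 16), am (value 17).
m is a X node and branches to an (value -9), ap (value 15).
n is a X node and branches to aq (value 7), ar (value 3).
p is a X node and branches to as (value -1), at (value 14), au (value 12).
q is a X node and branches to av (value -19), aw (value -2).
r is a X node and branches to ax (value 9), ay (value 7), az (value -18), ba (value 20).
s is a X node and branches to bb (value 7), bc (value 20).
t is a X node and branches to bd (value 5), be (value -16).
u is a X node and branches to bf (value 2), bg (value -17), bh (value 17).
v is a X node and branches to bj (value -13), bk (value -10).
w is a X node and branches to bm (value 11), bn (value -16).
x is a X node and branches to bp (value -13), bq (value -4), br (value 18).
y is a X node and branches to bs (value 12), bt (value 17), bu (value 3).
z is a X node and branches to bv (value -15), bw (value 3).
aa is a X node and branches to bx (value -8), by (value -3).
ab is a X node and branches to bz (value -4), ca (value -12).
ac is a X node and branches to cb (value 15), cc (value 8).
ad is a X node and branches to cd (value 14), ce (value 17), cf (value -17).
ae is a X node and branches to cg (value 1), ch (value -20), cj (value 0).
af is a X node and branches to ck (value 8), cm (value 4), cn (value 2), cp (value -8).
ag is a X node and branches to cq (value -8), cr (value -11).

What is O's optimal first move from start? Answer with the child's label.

East

j (X): max(14, 2) = 14
k (X): max(16, 17) = 17
m (X): max(-9, 15) = 15
a (O): min(14, 17, 15) = 14
n (X): max(7, 3) = 7
p (X): max(-1, 14, 12) = 14
q (X): max(-19, -2) = -2
r (X): max(9, 7, -18, 20) = 20
b (O): min(7, 14, -2, 20) = -2
North (X): max(14, -2) = 14
s (X): max(7, 20) = 20
t (X): max(5, -16) = 5
c (O): min(20, 5) = 5
u (X): max(2, -17, 17) = 17
v (X): max(-13, -10) = -10
d (O): min(17, -10) = -10
w (X): max(11, -16) = 11
x (X): max(-13, -4, 18) = 18
e (O): min(11, 18) = 11
South (X): max(5, -10, 11) = 11
y (X): max(12, 17, 3) = 17
z (X): max(-15, 3) = 3
aa (X): max(-8, -3) = -3
f (O): min(17, 3, -3) = -3
ab (X): max(-4, -12) = -4
ac (X): max(15, 8) = 15
ad (X): max(14, 17, -17) = 17
g (O): min(-4, 15, 17) = -4
ae (X): max(1, -20, 0) = 1
af (X): max(8, 4, 2, -8) = 8
ag (X): max(-8, -11) = -8
h (O): min(1, 8, -8) = -8
East (X): max(-3, -4, -8) = -3
start (O): min(14, 11, -3) = -3
O at start wants the lowest of {North=14, South=11, East=-3}, so chooses East.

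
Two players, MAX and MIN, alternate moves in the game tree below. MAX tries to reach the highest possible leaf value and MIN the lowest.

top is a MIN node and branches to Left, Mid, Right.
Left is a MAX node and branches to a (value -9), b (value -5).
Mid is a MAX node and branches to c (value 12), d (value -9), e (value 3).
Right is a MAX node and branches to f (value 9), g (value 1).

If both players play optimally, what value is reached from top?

Left (MAX): max(-9, -5) = -5
Mid (MAX): max(12, -9, 3) = 12
Right (MAX): max(9, 1) = 9
top (MIN): min(-5, 12, 9) = -5

-5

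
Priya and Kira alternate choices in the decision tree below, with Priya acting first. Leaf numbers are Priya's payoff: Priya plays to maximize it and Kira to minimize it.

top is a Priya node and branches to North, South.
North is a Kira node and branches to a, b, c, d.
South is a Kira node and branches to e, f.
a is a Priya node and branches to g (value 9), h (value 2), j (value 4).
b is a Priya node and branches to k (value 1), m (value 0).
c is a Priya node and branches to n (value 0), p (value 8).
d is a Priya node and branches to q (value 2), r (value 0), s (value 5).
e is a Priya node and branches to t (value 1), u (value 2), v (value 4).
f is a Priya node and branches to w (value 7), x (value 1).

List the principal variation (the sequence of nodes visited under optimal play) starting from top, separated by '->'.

top -> South -> e -> v

a (Priya): max(9, 2, 4) = 9
b (Priya): max(1, 0) = 1
c (Priya): max(0, 8) = 8
d (Priya): max(2, 0, 5) = 5
North (Kira): min(9, 1, 8, 5) = 1
e (Priya): max(1, 2, 4) = 4
f (Priya): max(7, 1) = 7
South (Kira): min(4, 7) = 4
top (Priya): max(1, 4) = 4
At top, Priya picks South (highest: 4).
At South, Kira picks e (lowest: 4).
At e, Priya picks v (highest: 4).
Terminal value 4.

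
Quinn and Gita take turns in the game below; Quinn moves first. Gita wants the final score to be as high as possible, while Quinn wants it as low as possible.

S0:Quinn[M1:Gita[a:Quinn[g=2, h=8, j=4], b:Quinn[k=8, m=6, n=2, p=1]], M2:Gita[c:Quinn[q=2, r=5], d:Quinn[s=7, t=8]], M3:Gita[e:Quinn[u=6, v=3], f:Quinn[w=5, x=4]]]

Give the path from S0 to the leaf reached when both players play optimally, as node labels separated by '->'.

a (Quinn): min(2, 8, 4) = 2
b (Quinn): min(8, 6, 2, 1) = 1
M1 (Gita): max(2, 1) = 2
c (Quinn): min(2, 5) = 2
d (Quinn): min(7, 8) = 7
M2 (Gita): max(2, 7) = 7
e (Quinn): min(6, 3) = 3
f (Quinn): min(5, 4) = 4
M3 (Gita): max(3, 4) = 4
S0 (Quinn): min(2, 7, 4) = 2
At S0, Quinn picks M1 (lowest: 2).
At M1, Gita picks a (highest: 2).
At a, Quinn picks g (lowest: 2).
Terminal value 2.

S0 -> M1 -> a -> g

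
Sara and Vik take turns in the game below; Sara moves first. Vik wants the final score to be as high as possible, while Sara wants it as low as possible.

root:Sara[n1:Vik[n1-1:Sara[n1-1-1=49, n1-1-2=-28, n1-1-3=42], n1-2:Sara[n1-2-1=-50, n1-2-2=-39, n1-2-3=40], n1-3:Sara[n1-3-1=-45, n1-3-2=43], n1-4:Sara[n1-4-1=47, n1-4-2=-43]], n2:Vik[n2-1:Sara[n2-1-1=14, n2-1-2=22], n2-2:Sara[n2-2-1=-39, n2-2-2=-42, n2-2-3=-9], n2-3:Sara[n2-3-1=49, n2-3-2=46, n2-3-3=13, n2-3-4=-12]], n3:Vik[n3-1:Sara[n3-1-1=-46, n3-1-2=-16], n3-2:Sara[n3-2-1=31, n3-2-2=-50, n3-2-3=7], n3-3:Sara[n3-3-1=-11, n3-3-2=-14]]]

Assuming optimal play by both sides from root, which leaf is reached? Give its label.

n1-1 (Sara): min(49, -28, 42) = -28
n1-2 (Sara): min(-50, -39, 40) = -50
n1-3 (Sara): min(-45, 43) = -45
n1-4 (Sara): min(47, -43) = -43
n1 (Vik): max(-28, -50, -45, -43) = -28
n2-1 (Sara): min(14, 22) = 14
n2-2 (Sara): min(-39, -42, -9) = -42
n2-3 (Sara): min(49, 46, 13, -12) = -12
n2 (Vik): max(14, -42, -12) = 14
n3-1 (Sara): min(-46, -16) = -46
n3-2 (Sara): min(31, -50, 7) = -50
n3-3 (Sara): min(-11, -14) = -14
n3 (Vik): max(-46, -50, -14) = -14
root (Sara): min(-28, 14, -14) = -28
At root, Sara picks n1 (lowest: -28).
At n1, Vik picks n1-1 (highest: -28).
At n1-1, Sara picks n1-1-2 (lowest: -28).
Terminal value -28.

n1-1-2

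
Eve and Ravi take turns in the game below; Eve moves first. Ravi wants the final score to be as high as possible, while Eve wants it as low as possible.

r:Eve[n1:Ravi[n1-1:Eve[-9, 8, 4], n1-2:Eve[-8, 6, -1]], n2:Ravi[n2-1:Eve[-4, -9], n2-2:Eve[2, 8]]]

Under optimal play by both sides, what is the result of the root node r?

n1-1 (Eve): min(-9, 8, 4) = -9
n1-2 (Eve): min(-8, 6, -1) = -8
n1 (Ravi): max(-9, -8) = -8
n2-1 (Eve): min(-4, -9) = -9
n2-2 (Eve): min(2, 8) = 2
n2 (Ravi): max(-9, 2) = 2
r (Eve): min(-8, 2) = -8

-8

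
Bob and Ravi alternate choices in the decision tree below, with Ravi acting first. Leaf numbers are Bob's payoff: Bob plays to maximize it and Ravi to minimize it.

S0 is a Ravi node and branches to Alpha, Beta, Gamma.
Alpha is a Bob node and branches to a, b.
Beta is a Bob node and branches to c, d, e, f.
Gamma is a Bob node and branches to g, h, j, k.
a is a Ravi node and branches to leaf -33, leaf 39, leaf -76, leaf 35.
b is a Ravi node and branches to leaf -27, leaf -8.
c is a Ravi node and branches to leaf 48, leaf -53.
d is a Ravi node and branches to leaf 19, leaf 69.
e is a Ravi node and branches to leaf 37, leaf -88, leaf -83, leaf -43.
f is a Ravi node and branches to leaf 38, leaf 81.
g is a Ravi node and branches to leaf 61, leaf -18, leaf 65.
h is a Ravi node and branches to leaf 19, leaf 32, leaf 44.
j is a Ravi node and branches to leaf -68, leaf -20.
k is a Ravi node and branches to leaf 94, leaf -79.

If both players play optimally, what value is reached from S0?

a (Ravi): min(-33, 39, -76, 35) = -76
b (Ravi): min(-27, -8) = -27
Alpha (Bob): max(-76, -27) = -27
c (Ravi): min(48, -53) = -53
d (Ravi): min(19, 69) = 19
e (Ravi): min(37, -88, -83, -43) = -88
f (Ravi): min(38, 81) = 38
Beta (Bob): max(-53, 19, -88, 38) = 38
g (Ravi): min(61, -18, 65) = -18
h (Ravi): min(19, 32, 44) = 19
j (Ravi): min(-68, -20) = -68
k (Ravi): min(94, -79) = -79
Gamma (Bob): max(-18, 19, -68, -79) = 19
S0 (Ravi): min(-27, 38, 19) = -27

-27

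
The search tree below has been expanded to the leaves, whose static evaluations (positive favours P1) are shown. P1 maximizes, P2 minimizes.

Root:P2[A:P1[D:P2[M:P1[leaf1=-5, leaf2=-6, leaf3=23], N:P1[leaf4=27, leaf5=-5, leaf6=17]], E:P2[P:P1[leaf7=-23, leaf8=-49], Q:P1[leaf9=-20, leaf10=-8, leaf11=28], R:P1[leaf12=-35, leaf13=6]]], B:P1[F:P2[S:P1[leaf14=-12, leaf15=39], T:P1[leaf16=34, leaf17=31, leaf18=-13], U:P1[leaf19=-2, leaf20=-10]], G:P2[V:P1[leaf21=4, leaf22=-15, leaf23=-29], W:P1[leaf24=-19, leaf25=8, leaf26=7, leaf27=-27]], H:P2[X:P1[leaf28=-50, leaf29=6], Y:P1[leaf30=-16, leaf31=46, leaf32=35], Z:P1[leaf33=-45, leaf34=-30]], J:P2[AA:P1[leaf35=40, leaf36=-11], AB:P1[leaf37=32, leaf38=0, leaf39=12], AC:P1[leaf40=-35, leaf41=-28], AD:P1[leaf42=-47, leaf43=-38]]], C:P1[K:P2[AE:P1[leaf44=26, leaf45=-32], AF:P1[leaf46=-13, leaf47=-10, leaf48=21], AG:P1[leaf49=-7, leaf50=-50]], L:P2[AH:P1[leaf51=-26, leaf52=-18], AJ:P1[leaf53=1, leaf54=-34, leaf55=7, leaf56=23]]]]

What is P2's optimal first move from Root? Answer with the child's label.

C

M (P1): max(-5, -6, 23) = 23
N (P1): max(27, -5, 17) = 27
D (P2): min(23, 27) = 23
P (P1): max(-23, -49) = -23
Q (P1): max(-20, -8, 28) = 28
R (P1): max(-35, 6) = 6
E (P2): min(-23, 28, 6) = -23
A (P1): max(23, -23) = 23
S (P1): max(-12, 39) = 39
T (P1): max(34, 31, -13) = 34
U (P1): max(-2, -10) = -2
F (P2): min(39, 34, -2) = -2
V (P1): max(4, -15, -29) = 4
W (P1): max(-19, 8, 7, -27) = 8
G (P2): min(4, 8) = 4
X (P1): max(-50, 6) = 6
Y (P1): max(-16, 46, 35) = 46
Z (P1): max(-45, -30) = -30
H (P2): min(6, 46, -30) = -30
AA (P1): max(40, -11) = 40
AB (P1): max(32, 0, 12) = 32
AC (P1): max(-35, -28) = -28
AD (P1): max(-47, -38) = -38
J (P2): min(40, 32, -28, -38) = -38
B (P1): max(-2, 4, -30, -38) = 4
AE (P1): max(26, -32) = 26
AF (P1): max(-13, -10, 21) = 21
AG (P1): max(-7, -50) = -7
K (P2): min(26, 21, -7) = -7
AH (P1): max(-26, -18) = -18
AJ (P1): max(1, -34, 7, 23) = 23
L (P2): min(-18, 23) = -18
C (P1): max(-7, -18) = -7
Root (P2): min(23, 4, -7) = -7
P2 at Root wants the lowest of {A=23, B=4, C=-7}, so chooses C.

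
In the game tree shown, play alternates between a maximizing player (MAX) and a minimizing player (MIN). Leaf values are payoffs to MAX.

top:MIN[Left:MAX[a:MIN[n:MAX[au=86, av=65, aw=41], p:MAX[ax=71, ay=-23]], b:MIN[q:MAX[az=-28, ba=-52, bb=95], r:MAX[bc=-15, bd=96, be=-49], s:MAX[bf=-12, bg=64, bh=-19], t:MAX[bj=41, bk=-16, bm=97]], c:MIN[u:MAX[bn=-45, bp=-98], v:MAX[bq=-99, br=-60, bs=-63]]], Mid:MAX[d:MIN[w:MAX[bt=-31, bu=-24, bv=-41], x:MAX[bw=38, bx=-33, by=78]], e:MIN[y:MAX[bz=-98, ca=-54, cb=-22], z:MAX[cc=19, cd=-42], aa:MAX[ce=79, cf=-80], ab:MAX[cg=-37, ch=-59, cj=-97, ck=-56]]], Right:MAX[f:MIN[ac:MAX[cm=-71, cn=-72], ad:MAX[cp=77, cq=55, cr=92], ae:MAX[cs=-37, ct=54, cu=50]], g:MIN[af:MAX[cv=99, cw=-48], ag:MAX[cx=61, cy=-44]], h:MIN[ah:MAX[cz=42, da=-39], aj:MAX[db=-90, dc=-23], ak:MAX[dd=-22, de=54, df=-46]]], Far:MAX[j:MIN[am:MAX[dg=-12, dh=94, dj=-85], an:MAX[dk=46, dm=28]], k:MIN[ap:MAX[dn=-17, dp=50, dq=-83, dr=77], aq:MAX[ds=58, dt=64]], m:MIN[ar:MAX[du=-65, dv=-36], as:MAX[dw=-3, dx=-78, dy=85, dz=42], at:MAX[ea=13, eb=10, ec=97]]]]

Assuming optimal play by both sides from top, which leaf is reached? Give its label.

bu

n (MAX): max(86, 65, 41) = 86
p (MAX): max(71, -23) = 71
a (MIN): min(86, 71) = 71
q (MAX): max(-28, -52, 95) = 95
r (MAX): max(-15, 96, -49) = 96
s (MAX): max(-12, 64, -19) = 64
t (MAX): max(41, -16, 97) = 97
b (MIN): min(95, 96, 64, 97) = 64
u (MAX): max(-45, -98) = -45
v (MAX): max(-99, -60, -63) = -60
c (MIN): min(-45, -60) = -60
Left (MAX): max(71, 64, -60) = 71
w (MAX): max(-31, -24, -41) = -24
x (MAX): max(38, -33, 78) = 78
d (MIN): min(-24, 78) = -24
y (MAX): max(-98, -54, -22) = -22
z (MAX): max(19, -42) = 19
aa (MAX): max(79, -80) = 79
ab (MAX): max(-37, -59, -97, -56) = -37
e (MIN): min(-22, 19, 79, -37) = -37
Mid (MAX): max(-24, -37) = -24
ac (MAX): max(-71, -72) = -71
ad (MAX): max(77, 55, 92) = 92
ae (MAX): max(-37, 54, 50) = 54
f (MIN): min(-71, 92, 54) = -71
af (MAX): max(99, -48) = 99
ag (MAX): max(61, -44) = 61
g (MIN): min(99, 61) = 61
ah (MAX): max(42, -39) = 42
aj (MAX): max(-90, -23) = -23
ak (MAX): max(-22, 54, -46) = 54
h (MIN): min(42, -23, 54) = -23
Right (MAX): max(-71, 61, -23) = 61
am (MAX): max(-12, 94, -85) = 94
an (MAX): max(46, 28) = 46
j (MIN): min(94, 46) = 46
ap (MAX): max(-17, 50, -83, 77) = 77
aq (MAX): max(58, 64) = 64
k (MIN): min(77, 64) = 64
ar (MAX): max(-65, -36) = -36
as (MAX): max(-3, -78, 85, 42) = 85
at (MAX): max(13, 10, 97) = 97
m (MIN): min(-36, 85, 97) = -36
Far (MAX): max(46, 64, -36) = 64
top (MIN): min(71, -24, 61, 64) = -24
At top, MIN picks Mid (lowest: -24).
At Mid, MAX picks d (highest: -24).
At d, MIN picks w (lowest: -24).
At w, MAX picks bu (highest: -24).
Terminal value -24.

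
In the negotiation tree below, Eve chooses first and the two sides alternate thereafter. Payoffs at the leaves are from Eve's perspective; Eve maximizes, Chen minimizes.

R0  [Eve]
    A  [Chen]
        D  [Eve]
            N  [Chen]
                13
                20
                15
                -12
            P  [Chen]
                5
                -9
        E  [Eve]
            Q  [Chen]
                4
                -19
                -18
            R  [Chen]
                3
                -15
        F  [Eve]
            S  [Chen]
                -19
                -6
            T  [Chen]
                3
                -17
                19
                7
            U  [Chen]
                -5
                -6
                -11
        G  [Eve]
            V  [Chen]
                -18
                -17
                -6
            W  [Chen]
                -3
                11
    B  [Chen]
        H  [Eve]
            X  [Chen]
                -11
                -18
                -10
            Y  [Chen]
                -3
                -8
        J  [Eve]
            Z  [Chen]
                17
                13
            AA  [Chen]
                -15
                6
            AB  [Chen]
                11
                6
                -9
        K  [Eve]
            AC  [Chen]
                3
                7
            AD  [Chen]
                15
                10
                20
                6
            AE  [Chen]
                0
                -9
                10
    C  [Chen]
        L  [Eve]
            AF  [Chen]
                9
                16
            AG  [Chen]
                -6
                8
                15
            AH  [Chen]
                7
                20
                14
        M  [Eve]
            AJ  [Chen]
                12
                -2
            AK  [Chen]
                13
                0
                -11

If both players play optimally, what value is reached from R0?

N (Chen): min(13, 20, 15, -12) = -12
P (Chen): min(5, -9) = -9
D (Eve): max(-12, -9) = -9
Q (Chen): min(4, -19, -18) = -19
R (Chen): min(3, -15) = -15
E (Eve): max(-19, -15) = -15
S (Chen): min(-19, -6) = -19
T (Chen): min(3, -17, 19, 7) = -17
U (Chen): min(-5, -6, -11) = -11
F (Eve): max(-19, -17, -11) = -11
V (Chen): min(-18, -17, -6) = -18
W (Chen): min(-3, 11) = -3
G (Eve): max(-18, -3) = -3
A (Chen): min(-9, -15, -11, -3) = -15
X (Chen): min(-11, -18, -10) = -18
Y (Chen): min(-3, -8) = -8
H (Eve): max(-18, -8) = -8
Z (Chen): min(17, 13) = 13
AA (Chen): min(-15, 6) = -15
AB (Chen): min(11, 6, -9) = -9
J (Eve): max(13, -15, -9) = 13
AC (Chen): min(3, 7) = 3
AD (Chen): min(15, 10, 20, 6) = 6
AE (Chen): min(0, -9, 10) = -9
K (Eve): max(3, 6, -9) = 6
B (Chen): min(-8, 13, 6) = -8
AF (Chen): min(9, 16) = 9
AG (Chen): min(-6, 8, 15) = -6
AH (Chen): min(7, 20, 14) = 7
L (Eve): max(9, -6, 7) = 9
AJ (Chen): min(12, -2) = -2
AK (Chen): min(13, 0, -11) = -11
M (Eve): max(-2, -11) = -2
C (Chen): min(9, -2) = -2
R0 (Eve): max(-15, -8, -2) = -2

-2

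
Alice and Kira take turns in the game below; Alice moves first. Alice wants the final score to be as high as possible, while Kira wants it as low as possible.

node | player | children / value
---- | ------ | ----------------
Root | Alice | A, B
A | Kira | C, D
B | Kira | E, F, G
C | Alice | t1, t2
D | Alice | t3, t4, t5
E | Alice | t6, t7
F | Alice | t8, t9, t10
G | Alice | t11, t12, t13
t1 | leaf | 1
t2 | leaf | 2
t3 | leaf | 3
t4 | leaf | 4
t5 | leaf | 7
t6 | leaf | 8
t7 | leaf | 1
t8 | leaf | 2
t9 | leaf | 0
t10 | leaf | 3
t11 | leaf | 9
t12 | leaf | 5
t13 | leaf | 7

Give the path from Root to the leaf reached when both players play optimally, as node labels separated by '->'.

C (Alice): max(1, 2) = 2
D (Alice): max(3, 4, 7) = 7
A (Kira): min(2, 7) = 2
E (Alice): max(8, 1) = 8
F (Alice): max(2, 0, 3) = 3
G (Alice): max(9, 5, 7) = 9
B (Kira): min(8, 3, 9) = 3
Root (Alice): max(2, 3) = 3
At Root, Alice picks B (highest: 3).
At B, Kira picks F (lowest: 3).
At F, Alice picks t10 (highest: 3).
Terminal value 3.

Root -> B -> F -> t10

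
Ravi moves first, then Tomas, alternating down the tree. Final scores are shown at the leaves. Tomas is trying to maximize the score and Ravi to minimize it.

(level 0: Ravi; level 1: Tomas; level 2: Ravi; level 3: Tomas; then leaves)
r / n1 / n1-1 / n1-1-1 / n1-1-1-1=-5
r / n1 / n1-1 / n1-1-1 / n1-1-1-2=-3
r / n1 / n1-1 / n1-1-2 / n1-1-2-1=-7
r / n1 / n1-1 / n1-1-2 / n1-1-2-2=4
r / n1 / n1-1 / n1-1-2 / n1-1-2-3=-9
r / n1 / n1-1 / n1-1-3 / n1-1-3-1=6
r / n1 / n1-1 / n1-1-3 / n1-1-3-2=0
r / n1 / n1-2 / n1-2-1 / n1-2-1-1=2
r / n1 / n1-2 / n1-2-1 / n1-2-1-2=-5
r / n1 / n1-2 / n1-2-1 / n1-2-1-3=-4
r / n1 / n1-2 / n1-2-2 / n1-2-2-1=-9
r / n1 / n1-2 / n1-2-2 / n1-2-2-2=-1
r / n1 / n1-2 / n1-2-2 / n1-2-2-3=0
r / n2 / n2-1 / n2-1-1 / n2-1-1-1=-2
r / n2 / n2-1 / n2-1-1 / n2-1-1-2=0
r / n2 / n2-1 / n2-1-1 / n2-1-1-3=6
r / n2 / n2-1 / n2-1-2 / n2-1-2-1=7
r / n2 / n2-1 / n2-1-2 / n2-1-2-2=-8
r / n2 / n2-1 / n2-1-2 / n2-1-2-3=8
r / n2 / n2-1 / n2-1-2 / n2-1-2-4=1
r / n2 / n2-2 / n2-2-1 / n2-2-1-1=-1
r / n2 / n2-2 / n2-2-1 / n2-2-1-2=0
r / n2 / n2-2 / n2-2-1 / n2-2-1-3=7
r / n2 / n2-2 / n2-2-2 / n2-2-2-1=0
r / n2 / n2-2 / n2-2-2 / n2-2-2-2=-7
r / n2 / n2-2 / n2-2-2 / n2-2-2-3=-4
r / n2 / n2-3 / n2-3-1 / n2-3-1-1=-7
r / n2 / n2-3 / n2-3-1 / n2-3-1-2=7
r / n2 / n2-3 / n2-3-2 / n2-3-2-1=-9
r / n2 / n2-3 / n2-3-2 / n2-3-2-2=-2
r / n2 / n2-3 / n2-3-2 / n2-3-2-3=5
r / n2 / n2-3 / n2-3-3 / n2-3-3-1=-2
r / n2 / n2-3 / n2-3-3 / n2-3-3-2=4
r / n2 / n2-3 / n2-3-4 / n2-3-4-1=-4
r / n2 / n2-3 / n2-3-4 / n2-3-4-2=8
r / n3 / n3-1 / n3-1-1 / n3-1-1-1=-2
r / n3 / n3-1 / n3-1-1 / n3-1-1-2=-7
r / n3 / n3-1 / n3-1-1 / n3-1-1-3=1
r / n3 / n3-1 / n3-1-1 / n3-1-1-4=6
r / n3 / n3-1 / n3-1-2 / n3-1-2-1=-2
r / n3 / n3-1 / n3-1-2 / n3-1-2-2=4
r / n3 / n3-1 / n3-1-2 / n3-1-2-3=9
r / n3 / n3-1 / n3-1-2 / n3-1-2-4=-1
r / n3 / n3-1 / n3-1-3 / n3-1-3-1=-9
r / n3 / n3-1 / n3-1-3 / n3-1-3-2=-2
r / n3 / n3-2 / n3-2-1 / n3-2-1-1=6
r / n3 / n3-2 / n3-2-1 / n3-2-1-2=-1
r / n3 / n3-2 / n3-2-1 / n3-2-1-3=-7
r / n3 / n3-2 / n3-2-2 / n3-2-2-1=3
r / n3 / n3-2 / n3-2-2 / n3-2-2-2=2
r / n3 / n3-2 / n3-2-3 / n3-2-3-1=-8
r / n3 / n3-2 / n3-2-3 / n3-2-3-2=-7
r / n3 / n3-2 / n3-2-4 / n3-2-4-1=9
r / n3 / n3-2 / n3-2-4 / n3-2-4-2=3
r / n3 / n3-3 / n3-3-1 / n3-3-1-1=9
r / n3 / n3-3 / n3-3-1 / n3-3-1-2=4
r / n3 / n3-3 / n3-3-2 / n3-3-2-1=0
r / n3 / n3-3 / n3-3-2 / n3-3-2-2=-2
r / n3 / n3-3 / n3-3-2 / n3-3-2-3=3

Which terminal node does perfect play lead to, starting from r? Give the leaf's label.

n1-1-1 (Tomas): max(-5, -3) = -3
n1-1-2 (Tomas): max(-7, 4, -9) = 4
n1-1-3 (Tomas): max(6, 0) = 6
n1-1 (Ravi): min(-3, 4, 6) = -3
n1-2-1 (Tomas): max(2, -5, -4) = 2
n1-2-2 (Tomas): max(-9, -1, 0) = 0
n1-2 (Ravi): min(2, 0) = 0
n1 (Tomas): max(-3, 0) = 0
n2-1-1 (Tomas): max(-2, 0, 6) = 6
n2-1-2 (Tomas): max(7, -8, 8, 1) = 8
n2-1 (Ravi): min(6, 8) = 6
n2-2-1 (Tomas): max(-1, 0, 7) = 7
n2-2-2 (Tomas): max(0, -7, -4) = 0
n2-2 (Ravi): min(7, 0) = 0
n2-3-1 (Tomas): max(-7, 7) = 7
n2-3-2 (Tomas): max(-9, -2, 5) = 5
n2-3-3 (Tomas): max(-2, 4) = 4
n2-3-4 (Tomas): max(-4, 8) = 8
n2-3 (Ravi): min(7, 5, 4, 8) = 4
n2 (Tomas): max(6, 0, 4) = 6
n3-1-1 (Tomas): max(-2, -7, 1, 6) = 6
n3-1-2 (Tomas): max(-2, 4, 9, -1) = 9
n3-1-3 (Tomas): max(-9, -2) = -2
n3-1 (Ravi): min(6, 9, -2) = -2
n3-2-1 (Tomas): max(6, -1, -7) = 6
n3-2-2 (Tomas): max(3, 2) = 3
n3-2-3 (Tomas): max(-8, -7) = -7
n3-2-4 (Tomas): max(9, 3) = 9
n3-2 (Ravi): min(6, 3, -7, 9) = -7
n3-3-1 (Tomas): max(9, 4) = 9
n3-3-2 (Tomas): max(0, -2, 3) = 3
n3-3 (Ravi): min(9, 3) = 3
n3 (Tomas): max(-2, -7, 3) = 3
r (Ravi): min(0, 6, 3) = 0
At r, Ravi picks n1 (lowest: 0).
At n1, Tomas picks n1-2 (highest: 0).
At n1-2, Ravi picks n1-2-2 (lowest: 0).
At n1-2-2, Tomas picks n1-2-2-3 (highest: 0).
Terminal value 0.

n1-2-2-3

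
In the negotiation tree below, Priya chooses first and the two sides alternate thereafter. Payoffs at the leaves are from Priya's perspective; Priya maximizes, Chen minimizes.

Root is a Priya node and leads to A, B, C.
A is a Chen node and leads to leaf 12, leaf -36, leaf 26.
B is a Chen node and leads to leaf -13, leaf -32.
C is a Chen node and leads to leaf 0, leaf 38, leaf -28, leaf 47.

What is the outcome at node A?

A (Chen): min(12, -36, 26) = -36

-36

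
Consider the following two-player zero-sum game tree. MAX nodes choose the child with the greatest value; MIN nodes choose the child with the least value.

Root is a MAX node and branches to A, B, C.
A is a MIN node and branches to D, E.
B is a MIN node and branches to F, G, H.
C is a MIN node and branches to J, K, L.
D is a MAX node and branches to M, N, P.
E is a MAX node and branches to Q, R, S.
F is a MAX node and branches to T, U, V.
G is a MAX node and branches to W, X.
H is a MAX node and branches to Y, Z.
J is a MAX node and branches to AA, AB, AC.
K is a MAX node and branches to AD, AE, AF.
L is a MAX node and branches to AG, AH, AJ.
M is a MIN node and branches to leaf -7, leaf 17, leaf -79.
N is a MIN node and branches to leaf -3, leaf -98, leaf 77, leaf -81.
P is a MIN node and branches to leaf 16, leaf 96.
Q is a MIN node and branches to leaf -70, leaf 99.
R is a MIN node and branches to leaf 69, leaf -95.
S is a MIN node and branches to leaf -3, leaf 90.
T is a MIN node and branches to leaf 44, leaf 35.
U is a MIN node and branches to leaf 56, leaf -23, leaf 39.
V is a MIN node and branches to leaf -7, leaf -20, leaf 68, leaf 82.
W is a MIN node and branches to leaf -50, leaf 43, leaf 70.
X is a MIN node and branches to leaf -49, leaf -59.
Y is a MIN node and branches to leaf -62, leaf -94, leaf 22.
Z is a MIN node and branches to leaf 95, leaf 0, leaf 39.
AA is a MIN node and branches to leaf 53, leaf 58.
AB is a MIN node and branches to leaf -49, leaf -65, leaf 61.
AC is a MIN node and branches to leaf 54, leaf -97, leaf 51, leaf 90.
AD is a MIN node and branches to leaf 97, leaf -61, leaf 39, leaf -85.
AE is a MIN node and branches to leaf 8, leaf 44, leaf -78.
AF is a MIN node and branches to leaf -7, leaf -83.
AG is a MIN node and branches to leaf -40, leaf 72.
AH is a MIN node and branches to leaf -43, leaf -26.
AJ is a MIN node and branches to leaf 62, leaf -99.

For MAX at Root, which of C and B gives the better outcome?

B

AA (MIN): min(53, 58) = 53
AB (MIN): min(-49, -65, 61) = -65
AC (MIN): min(54, -97, 51, 90) = -97
J (MAX): max(53, -65, -97) = 53
AD (MIN): min(97, -61, 39, -85) = -85
AE (MIN): min(8, 44, -78) = -78
AF (MIN): min(-7, -83) = -83
K (MAX): max(-85, -78, -83) = -78
AG (MIN): min(-40, 72) = -40
AH (MIN): min(-43, -26) = -43
AJ (MIN): min(62, -99) = -99
L (MAX): max(-40, -43, -99) = -40
C (MIN): min(53, -78, -40) = -78
T (MIN): min(44, 35) = 35
U (MIN): min(56, -23, 39) = -23
V (MIN): min(-7, -20, 68, 82) = -20
F (MAX): max(35, -23, -20) = 35
W (MIN): min(-50, 43, 70) = -50
X (MIN): min(-49, -59) = -59
G (MAX): max(-50, -59) = -50
Y (MIN): min(-62, -94, 22) = -94
Z (MIN): min(95, 0, 39) = 0
H (MAX): max(-94, 0) = 0
B (MIN): min(35, -50, 0) = -50
MAX prefers the higher value; C=-78, B=-50. B is better since -50 > -78.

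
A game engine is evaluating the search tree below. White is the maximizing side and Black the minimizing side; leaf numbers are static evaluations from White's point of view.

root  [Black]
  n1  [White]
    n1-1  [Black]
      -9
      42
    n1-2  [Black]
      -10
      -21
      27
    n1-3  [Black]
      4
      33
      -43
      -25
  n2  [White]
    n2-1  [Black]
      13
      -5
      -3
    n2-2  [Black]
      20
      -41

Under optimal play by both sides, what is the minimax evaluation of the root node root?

n1-1 (Black): min(-9, 42) = -9
n1-2 (Black): min(-10, -21, 27) = -21
n1-3 (Black): min(4, 33, -43, -25) = -43
n1 (White): max(-9, -21, -43) = -9
n2-1 (Black): min(13, -5, -3) = -5
n2-2 (Black): min(20, -41) = -41
n2 (White): max(-5, -41) = -5
root (Black): min(-9, -5) = -9

-9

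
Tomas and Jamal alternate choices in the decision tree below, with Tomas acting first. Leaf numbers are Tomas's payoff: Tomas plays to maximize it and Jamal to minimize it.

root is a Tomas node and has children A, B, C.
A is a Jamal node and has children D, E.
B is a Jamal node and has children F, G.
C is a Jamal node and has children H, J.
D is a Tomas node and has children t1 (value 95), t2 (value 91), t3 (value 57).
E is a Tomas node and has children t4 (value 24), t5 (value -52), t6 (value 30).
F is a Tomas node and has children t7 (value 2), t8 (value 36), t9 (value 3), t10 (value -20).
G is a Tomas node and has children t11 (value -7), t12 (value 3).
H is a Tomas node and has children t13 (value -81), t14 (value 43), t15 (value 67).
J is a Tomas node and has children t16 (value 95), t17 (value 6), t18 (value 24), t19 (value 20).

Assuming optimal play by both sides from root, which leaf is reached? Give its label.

D (Tomas): max(95, 91, 57) = 95
E (Tomas): max(24, -52, 30) = 30
A (Jamal): min(95, 30) = 30
F (Tomas): max(2, 36, 3, -20) = 36
G (Tomas): max(-7, 3) = 3
B (Jamal): min(36, 3) = 3
H (Tomas): max(-81, 43, 67) = 67
J (Tomas): max(95, 6, 24, 20) = 95
C (Jamal): min(67, 95) = 67
root (Tomas): max(30, 3, 67) = 67
At root, Tomas picks C (highest: 67).
At C, Jamal picks H (lowest: 67).
At H, Tomas picks t15 (highest: 67).
Terminal value 67.

t15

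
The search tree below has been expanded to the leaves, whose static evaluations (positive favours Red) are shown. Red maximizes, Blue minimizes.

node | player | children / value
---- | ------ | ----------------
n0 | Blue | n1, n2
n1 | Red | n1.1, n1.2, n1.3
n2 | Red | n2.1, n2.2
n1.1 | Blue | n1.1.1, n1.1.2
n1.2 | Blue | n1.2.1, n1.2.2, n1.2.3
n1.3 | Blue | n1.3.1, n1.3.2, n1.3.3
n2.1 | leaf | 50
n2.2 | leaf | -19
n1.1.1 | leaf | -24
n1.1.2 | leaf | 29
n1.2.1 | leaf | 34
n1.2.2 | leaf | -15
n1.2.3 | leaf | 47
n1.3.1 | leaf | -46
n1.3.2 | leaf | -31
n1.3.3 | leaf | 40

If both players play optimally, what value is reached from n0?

-15

n1.1 (Blue): min(-24, 29) = -24
n1.2 (Blue): min(34, -15, 47) = -15
n1.3 (Blue): min(-46, -31, 40) = -46
n1 (Red): max(-24, -15, -46) = -15
n2 (Red): max(50, -19) = 50
n0 (Blue): min(-15, 50) = -15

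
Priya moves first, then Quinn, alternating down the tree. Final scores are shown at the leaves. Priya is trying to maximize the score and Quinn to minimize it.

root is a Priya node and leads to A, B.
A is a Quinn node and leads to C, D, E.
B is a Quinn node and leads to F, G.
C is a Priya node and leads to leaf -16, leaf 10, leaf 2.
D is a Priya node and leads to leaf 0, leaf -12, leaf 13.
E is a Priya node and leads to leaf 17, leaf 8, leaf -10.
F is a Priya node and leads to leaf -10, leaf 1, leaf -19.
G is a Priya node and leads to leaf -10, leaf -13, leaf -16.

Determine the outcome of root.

C (Priya): max(-16, 10, 2) = 10
D (Priya): max(0, -12, 13) = 13
E (Priya): max(17, 8, -10) = 17
A (Quinn): min(10, 13, 17) = 10
F (Priya): max(-10, 1, -19) = 1
G (Priya): max(-10, -13, -16) = -10
B (Quinn): min(1, -10) = -10
root (Priya): max(10, -10) = 10

10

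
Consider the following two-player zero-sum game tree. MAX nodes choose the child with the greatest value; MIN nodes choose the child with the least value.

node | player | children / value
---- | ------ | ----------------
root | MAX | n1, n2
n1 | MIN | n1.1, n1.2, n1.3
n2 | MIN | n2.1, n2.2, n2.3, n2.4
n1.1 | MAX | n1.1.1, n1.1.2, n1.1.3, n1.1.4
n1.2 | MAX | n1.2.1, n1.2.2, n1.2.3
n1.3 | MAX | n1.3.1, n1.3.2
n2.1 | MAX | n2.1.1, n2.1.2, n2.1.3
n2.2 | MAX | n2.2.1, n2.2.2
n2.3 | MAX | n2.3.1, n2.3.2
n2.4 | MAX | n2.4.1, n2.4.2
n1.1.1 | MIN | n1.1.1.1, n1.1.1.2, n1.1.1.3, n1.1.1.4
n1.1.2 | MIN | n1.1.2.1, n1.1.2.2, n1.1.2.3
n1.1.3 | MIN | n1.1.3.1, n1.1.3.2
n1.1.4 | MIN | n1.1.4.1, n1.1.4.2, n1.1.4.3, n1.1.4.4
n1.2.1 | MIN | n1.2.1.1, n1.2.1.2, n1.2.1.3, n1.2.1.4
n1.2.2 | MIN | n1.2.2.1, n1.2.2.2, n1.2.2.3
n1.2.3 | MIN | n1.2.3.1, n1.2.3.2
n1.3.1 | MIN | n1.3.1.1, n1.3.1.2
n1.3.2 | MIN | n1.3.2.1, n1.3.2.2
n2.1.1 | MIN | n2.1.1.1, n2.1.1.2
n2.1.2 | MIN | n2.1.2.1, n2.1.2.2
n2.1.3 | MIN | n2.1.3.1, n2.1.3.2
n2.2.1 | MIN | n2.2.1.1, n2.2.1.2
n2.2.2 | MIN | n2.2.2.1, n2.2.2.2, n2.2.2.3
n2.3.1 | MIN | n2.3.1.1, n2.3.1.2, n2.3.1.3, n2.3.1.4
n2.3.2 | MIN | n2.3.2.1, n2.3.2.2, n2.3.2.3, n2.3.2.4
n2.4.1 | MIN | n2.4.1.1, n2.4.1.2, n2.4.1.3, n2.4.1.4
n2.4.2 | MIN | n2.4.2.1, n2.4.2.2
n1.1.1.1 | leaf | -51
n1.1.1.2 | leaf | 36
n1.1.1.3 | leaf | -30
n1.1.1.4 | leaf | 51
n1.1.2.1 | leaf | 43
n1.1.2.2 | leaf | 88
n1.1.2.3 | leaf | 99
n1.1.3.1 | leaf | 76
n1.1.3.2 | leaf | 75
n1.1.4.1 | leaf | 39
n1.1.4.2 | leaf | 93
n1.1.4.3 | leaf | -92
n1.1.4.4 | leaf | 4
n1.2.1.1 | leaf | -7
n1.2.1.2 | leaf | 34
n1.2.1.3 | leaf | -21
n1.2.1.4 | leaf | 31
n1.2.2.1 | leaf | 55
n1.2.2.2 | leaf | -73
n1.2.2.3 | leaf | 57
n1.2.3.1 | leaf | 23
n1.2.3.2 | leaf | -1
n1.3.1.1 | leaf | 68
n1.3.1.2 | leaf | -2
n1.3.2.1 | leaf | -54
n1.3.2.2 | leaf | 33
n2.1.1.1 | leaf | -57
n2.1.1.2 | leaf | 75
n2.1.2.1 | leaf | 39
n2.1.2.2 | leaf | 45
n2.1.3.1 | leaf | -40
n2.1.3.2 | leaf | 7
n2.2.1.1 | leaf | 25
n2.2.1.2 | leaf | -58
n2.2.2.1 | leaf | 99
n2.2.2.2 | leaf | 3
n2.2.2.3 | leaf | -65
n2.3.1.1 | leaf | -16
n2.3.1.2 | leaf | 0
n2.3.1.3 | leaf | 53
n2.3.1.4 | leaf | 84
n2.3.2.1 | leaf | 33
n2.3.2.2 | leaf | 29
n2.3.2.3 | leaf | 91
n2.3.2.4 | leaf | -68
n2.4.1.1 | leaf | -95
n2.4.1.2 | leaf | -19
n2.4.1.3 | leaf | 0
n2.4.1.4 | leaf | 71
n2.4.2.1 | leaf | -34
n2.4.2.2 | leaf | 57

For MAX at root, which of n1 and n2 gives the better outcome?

n1

n1.1.1 (MIN): min(-51, 36, -30, 51) = -51
n1.1.2 (MIN): min(43, 88, 99) = 43
n1.1.3 (MIN): min(76, 75) = 75
n1.1.4 (MIN): min(39, 93, -92, 4) = -92
n1.1 (MAX): max(-51, 43, 75, -92) = 75
n1.2.1 (MIN): min(-7, 34, -21, 31) = -21
n1.2.2 (MIN): min(55, -73, 57) = -73
n1.2.3 (MIN): min(23, -1) = -1
n1.2 (MAX): max(-21, -73, -1) = -1
n1.3.1 (MIN): min(68, -2) = -2
n1.3.2 (MIN): min(-54, 33) = -54
n1.3 (MAX): max(-2, -54) = -2
n1 (MIN): min(75, -1, -2) = -2
n2.1.1 (MIN): min(-57, 75) = -57
n2.1.2 (MIN): min(39, 45) = 39
n2.1.3 (MIN): min(-40, 7) = -40
n2.1 (MAX): max(-57, 39, -40) = 39
n2.2.1 (MIN): min(25, -58) = -58
n2.2.2 (MIN): min(99, 3, -65) = -65
n2.2 (MAX): max(-58, -65) = -58
n2.3.1 (MIN): min(-16, 0, 53, 84) = -16
n2.3.2 (MIN): min(33, 29, 91, -68) = -68
n2.3 (MAX): max(-16, -68) = -16
n2.4.1 (MIN): min(-95, -19, 0, 71) = -95
n2.4.2 (MIN): min(-34, 57) = -34
n2.4 (MAX): max(-95, -34) = -34
n2 (MIN): min(39, -58, -16, -34) = -58
MAX prefers the higher value; n1=-2, n2=-58. n1 is better since -2 > -58.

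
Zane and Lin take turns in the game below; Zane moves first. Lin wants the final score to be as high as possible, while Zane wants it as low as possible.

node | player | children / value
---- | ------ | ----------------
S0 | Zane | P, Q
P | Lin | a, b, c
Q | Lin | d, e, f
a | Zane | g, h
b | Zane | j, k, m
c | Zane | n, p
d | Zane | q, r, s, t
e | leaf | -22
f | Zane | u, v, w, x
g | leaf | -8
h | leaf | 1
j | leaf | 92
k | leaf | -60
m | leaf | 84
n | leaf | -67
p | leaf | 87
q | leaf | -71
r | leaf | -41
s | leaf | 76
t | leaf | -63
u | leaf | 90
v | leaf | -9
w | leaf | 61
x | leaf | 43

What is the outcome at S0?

a (Zane): min(-8, 1) = -8
b (Zane): min(92, -60, 84) = -60
c (Zane): min(-67, 87) = -67
P (Lin): max(-8, -60, -67) = -8
d (Zane): min(-71, -41, 76, -63) = -71
f (Zane): min(90, -9, 61, 43) = -9
Q (Lin): max(-71, -22, -9) = -9
S0 (Zane): min(-8, -9) = -9

-9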